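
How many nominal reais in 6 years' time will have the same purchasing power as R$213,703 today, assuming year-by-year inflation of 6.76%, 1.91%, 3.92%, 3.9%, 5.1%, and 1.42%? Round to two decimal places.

R$267,594.38

Cumulative price-level factor: 1.0676 × 1.0191 × 1.0392 × 1.039 × 1.051 × 1.0142 ≈ 1.2521788804.
Multiplying R$213,703 by the price-level factor gives the future nominal sum.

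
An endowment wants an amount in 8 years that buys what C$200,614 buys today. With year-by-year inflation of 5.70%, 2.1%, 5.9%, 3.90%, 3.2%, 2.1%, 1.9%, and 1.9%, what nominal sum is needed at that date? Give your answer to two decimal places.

C$260,631.73

Cumulative price-level factor: 1.0570 × 1.021 × 1.059 × 1.0390 × 1.032 × 1.021 × 1.019 × 1.019 ≈ 1.2991701825.
Multiplying C$200,614 by the price-level factor gives the future nominal sum.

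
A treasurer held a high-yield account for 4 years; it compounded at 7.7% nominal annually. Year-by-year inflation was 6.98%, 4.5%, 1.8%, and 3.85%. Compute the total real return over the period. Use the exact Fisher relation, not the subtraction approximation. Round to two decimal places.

Cumulative inflation factor: 1.0698 × 1.045 × 1.018 × 1.0385 ≈ 1.18188.
Nominal growth factor: 1.34544. Real growth factor = 1.34544 / 1.18188 ≈ 1.13839.
Total real return ≈ 13.8386%.

13.84%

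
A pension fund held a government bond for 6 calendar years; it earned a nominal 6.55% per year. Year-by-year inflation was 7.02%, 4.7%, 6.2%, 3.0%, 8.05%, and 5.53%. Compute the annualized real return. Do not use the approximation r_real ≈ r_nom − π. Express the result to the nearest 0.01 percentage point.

0.77%

Cumulative inflation factor: 1.0702 × 1.047 × 1.062 × 1.030 × 1.0805 × 1.0553 ≈ 1.39757.
Nominal growth factor: 1.46326. Real growth factor = 1.46326 / 1.39757 ≈ 1.04700.
Annualized: 1.04700^(1/6) − 1 ≈ 0.00768.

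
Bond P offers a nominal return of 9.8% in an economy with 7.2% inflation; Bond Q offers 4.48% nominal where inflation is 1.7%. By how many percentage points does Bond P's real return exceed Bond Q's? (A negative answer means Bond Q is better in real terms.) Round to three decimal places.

-0.308

Bond P real return: 1.098/1.072 − 1 = 2.4254%.
Bond Q real return: 1.0448/1.017 − 1 = 2.7335%.
Difference: 2.4254 − 2.7335 = -0.3081 pp.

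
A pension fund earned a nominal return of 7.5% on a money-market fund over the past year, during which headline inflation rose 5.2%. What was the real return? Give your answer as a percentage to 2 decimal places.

2.19%

Real return via the Fisher equation: (1 + 7.5%)/(1 + 5.2%) − 1 = 1.075/1.052 − 1 ≈ 0.02186.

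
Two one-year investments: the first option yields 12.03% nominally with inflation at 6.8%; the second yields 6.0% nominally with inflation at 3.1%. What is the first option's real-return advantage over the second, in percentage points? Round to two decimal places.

The first option real return: 1.1203/1.068 − 1 = 4.897%.
The second real return: 1.060/1.031 − 1 = 2.813%.
Difference: 4.897 − 2.813 = 2.084 pp.

2.08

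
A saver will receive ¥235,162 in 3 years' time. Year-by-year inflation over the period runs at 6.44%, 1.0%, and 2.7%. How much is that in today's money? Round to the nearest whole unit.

¥212,996

Price-level factor over 3 years: 1.0644 × 1.010 × 1.027 = 1.104070188.
Purchasing power today: ¥235,162 divided by that factor.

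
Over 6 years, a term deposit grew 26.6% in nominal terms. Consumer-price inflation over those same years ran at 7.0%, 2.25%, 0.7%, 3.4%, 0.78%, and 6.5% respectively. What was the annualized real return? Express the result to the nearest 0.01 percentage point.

0.58%

Cumulative inflation factor: 1.070 × 1.0225 × 1.007 × 1.034 × 1.0078 × 1.065 ≈ 1.22270.
Nominal growth factor: 1.26600. Real growth factor = 1.26600 / 1.22270 ≈ 1.03541.
Annualized: 1.03541^(1/6) − 1 ≈ 0.00582.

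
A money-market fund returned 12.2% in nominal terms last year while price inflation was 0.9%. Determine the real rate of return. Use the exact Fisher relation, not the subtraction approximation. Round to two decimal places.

11.20%

Real return via the Fisher equation: (1 + 12.2%)/(1 + 0.9%) − 1 = 1.122/1.009 − 1 ≈ 0.11199.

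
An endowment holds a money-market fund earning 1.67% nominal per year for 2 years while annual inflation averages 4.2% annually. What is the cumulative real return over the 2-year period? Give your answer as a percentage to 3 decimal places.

The annual real rate is (1+1.67%)/(1+4.2%) − 1 = -2.4280%.
Compounded over 2 years: (1 + -0.024280)^2 − 1 ≈ -0.04797.

-4.797%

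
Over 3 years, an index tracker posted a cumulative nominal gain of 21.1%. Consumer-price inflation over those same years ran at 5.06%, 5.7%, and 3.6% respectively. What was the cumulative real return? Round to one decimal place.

Cumulative inflation factor: 1.0506 × 1.057 × 1.036 ≈ 1.15046.
Nominal growth factor: 1.21100. Real growth factor = 1.21100 / 1.15046 ≈ 1.05262.
Total real return ≈ 5.2621%.

5.3%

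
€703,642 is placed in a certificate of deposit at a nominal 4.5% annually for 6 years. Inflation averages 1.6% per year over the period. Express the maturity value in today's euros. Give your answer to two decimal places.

Nominal value at maturity: €703,642 × (1 + 4.5%)^6 ≈ €916,324.92.
Price-level factor over 6 years: (1 + 1.6%)^6 ≈ 1.0999229093.
The maturity value deflated by that factor is the answer in today's purchasing power.

€833,081.04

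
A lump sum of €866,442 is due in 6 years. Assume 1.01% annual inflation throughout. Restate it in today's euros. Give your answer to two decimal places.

Price-level factor over 6 years: (1 + 1.01%)^6 ≈ 1.0621509127.
Purchasing power today: €866,442 divided by that factor.

€815,742.84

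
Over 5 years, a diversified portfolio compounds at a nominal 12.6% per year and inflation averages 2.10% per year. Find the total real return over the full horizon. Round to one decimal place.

63.1%

The annual real rate is (1+12.6%)/(1+2.10%) − 1 = 10.2840%.
Compounded over 5 years: (1 + 0.102840)^5 − 1 ≈ 0.63141.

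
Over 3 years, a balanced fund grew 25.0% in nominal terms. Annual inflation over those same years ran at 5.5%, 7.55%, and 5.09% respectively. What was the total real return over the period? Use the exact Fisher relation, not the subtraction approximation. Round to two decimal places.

Cumulative inflation factor: 1.055 × 1.0755 × 1.0509 ≈ 1.19241.
Nominal growth factor: 1.25000. Real growth factor = 1.25000 / 1.19241 ≈ 1.04830.
Total real return ≈ 4.8300%.

4.83%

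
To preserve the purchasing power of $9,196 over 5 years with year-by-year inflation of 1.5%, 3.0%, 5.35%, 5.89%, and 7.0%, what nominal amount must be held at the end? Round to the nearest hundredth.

$11,475.60

Cumulative price-level factor: 1.015 × 1.030 × 1.0535 × 1.0589 × 1.070 ≈ 1.2478906563.
Multiplying $9,196 by the price-level factor gives the future nominal sum.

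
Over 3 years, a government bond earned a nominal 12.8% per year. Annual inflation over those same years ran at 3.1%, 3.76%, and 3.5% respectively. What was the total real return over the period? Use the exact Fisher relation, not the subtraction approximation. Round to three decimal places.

29.628%

Cumulative inflation factor: 1.031 × 1.0376 × 1.035 ≈ 1.10721.
Nominal growth factor: 1.43525. Real growth factor = 1.43525 / 1.10721 ≈ 1.29628.
Total real return ≈ 29.6279%.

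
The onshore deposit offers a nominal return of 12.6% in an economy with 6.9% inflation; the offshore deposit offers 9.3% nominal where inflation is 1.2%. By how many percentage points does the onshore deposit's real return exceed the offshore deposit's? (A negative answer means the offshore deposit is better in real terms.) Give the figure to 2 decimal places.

-2.67

The onshore deposit real return: 1.126/1.069 − 1 = 5.332%.
The offshore deposit real return: 1.093/1.012 − 1 = 8.004%.
Difference: 5.332 − 8.004 = -2.672 pp.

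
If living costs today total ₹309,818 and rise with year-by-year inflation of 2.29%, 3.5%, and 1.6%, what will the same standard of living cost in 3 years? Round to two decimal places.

₹333,252.86

Cumulative price-level factor: 1.0229 × 1.035 × 1.016 = 1.075640724.
Multiplying ₹309,818 by the price-level factor gives the future nominal sum.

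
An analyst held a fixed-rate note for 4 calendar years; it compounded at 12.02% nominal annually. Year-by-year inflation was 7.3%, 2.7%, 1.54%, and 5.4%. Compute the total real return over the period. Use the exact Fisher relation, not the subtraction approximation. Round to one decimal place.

33.5%

Cumulative inflation factor: 1.073 × 1.027 × 1.0154 × 1.054 ≈ 1.17936.
Nominal growth factor: 1.57464. Real growth factor = 1.57464 / 1.17936 ≈ 1.33516.
Total real return ≈ 33.5163%.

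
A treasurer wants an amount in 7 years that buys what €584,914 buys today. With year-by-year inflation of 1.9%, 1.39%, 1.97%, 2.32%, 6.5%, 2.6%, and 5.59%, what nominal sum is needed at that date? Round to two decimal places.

Cumulative price-level factor: 1.019 × 1.0139 × 1.0197 × 1.0232 × 1.065 × 1.026 × 1.0559 ≈ 1.2437182762.
The nominal amount required is €584,914 scaled up by that factor.

€727,468.23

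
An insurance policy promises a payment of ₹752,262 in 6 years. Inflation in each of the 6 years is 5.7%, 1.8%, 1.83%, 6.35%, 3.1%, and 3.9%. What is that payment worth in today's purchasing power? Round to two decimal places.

Price-level factor over 6 years: 1.057 × 1.018 × 1.0183 × 1.0635 × 1.031 × 1.039 ≈ 1.2482748375.
Purchasing power today: ₹752,262 divided by that factor.

₹602,641.32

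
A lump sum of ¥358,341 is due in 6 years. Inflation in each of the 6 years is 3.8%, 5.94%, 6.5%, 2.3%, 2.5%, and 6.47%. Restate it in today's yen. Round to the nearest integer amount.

¥274,071

Price-level factor over 6 years: 1.038 × 1.0594 × 1.065 × 1.023 × 1.025 × 1.0647 ≈ 1.3074758716.
Purchasing power today: ¥358,341 divided by that factor.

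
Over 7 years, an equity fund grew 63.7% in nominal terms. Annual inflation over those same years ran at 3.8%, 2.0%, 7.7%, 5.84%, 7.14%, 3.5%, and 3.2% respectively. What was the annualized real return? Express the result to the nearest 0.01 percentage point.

Cumulative inflation factor: 1.038 × 1.020 × 1.077 × 1.0584 × 1.0714 × 1.035 × 1.032 ≈ 1.38113.
Nominal growth factor: 1.63700. Real growth factor = 1.63700 / 1.38113 ≈ 1.18526.
Annualized: 1.18526^(1/7) − 1 ≈ 0.02458.

2.46%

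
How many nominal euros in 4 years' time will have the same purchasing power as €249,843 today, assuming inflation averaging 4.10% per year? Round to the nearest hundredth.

€293,406.75

Cumulative price-level factor: (1+4.10%)^4 ≈ 1.1743645098.
The nominal amount required is €249,843 scaled up by that factor.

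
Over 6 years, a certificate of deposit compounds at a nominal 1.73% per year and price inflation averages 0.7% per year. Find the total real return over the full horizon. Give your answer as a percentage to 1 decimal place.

6.3%

The annual real rate is (1+1.73%)/(1+0.7%) − 1 = 1.0228%.
Compounded over 6 years: (1 + 0.010228)^6 − 1 ≈ 0.06296.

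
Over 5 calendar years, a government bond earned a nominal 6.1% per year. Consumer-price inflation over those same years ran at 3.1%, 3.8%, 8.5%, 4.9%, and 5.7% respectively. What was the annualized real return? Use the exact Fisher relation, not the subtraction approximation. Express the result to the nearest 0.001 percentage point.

Cumulative inflation factor: 1.031 × 1.038 × 1.085 × 1.049 × 1.057 ≈ 1.28747.
Nominal growth factor: 1.34455. Real growth factor = 1.34455 / 1.28747 ≈ 1.04434.
Annualized: 1.04434^(1/5) − 1 ≈ 0.00871.

0.871%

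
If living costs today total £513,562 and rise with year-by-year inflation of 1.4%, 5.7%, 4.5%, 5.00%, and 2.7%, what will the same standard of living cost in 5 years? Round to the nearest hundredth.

£620,271.54

Cumulative price-level factor: 1.014 × 1.057 × 1.045 × 1.0500 × 1.027 ≈ 1.2077831751.
The nominal amount required is £513,562 scaled up by that factor.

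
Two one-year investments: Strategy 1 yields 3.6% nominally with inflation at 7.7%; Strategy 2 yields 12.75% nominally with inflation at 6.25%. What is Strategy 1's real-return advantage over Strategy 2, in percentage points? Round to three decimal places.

Strategy 1 real return: 1.036/1.077 − 1 = -3.8069%.
Strategy 2 real return: 1.1275/1.0625 − 1 = 6.1176%.
Difference: -3.8069 − 6.1176 = -9.9245 pp.

-9.925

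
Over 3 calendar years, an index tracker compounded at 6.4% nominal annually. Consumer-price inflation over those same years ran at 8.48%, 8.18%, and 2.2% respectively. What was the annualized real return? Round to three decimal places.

Cumulative inflation factor: 1.0848 × 1.0818 × 1.022 ≈ 1.19935.
Nominal growth factor: 1.20455. Real growth factor = 1.20455 / 1.19935 ≈ 1.00433.
Annualized: 1.00433^(1/3) − 1 ≈ 0.00144.

0.144%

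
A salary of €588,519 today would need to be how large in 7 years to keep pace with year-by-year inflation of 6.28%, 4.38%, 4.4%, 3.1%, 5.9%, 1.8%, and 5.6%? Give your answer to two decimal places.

€800,011.35

Cumulative price-level factor: 1.0628 × 1.0438 × 1.044 × 1.031 × 1.059 × 1.018 × 1.056 ≈ 1.3593636688.
The nominal amount required is €588,519 scaled up by that factor.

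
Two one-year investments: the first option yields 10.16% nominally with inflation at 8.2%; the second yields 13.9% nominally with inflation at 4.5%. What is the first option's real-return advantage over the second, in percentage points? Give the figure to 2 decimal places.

-7.18

The first option real return: 1.1016/1.082 − 1 = 1.811%.
The second real return: 1.139/1.045 − 1 = 8.995%.
Difference: 1.811 − 8.995 = -7.184 pp.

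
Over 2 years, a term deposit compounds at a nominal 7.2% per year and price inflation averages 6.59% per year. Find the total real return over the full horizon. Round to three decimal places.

1.148%

The annual real rate is (1+7.2%)/(1+6.59%) − 1 = 0.5723%.
Compounded over 2 years: (1 + 0.005723)^2 − 1 ≈ 0.01148.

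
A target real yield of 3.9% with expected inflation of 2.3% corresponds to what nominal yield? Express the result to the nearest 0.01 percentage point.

By the Fisher equation, 1 + r_nom = (1 + 3.9%)(1 + 2.3%) = 1.039 × 1.023 = 1.062897.
So r_nom = 6.2897%.

6.29%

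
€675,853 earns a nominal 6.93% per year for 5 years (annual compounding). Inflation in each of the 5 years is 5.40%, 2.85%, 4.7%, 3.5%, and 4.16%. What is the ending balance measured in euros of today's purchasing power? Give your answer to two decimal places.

€772,177.55

Nominal value at maturity: €675,853 × (1 + 6.93%)^5 ≈ €944,822.18.
Price-level factor over 5 years: 1.0540 × 1.0285 × 1.047 × 1.035 × 1.0416 ≈ 1.2235815213.
The maturity value deflated by that factor is the answer in today's purchasing power.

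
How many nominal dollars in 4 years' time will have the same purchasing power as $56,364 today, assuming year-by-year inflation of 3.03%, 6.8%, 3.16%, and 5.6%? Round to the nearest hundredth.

Cumulative price-level factor: 1.0303 × 1.068 × 1.0316 × 1.056 ≈ 1.1986991688.
Multiplying $56,364 by the price-level factor gives the future nominal sum.

$67,563.48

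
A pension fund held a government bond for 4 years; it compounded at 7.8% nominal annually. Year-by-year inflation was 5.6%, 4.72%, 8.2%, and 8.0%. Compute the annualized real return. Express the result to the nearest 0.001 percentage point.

1.107%

Cumulative inflation factor: 1.056 × 1.0472 × 1.082 × 1.080 ≈ 1.29224.
Nominal growth factor: 1.35044. Real growth factor = 1.35044 / 1.29224 ≈ 1.04503.
Annualized: 1.04503^(1/4) − 1 ≈ 0.01107.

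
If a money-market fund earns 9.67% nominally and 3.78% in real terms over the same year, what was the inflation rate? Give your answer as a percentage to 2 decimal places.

5.68%

From (1+r_nom) = (1+r_real)(1+π), we get 1+π = (1 + 9.67%)/(1 + 3.78%) = 1.0967/1.0378 ≈ 1.05675.
So π ≈ 5.6755%.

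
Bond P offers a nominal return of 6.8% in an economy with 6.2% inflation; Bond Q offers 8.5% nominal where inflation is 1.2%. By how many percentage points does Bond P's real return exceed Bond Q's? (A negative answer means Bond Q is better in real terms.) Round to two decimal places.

-6.65

Bond P real return: 1.068/1.062 − 1 = 0.565%.
Bond Q real return: 1.085/1.012 − 1 = 7.213%.
Difference: 0.565 − 7.213 = -6.648 pp.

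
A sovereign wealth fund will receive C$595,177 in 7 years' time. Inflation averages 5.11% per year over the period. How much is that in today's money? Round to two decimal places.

Price-level factor over 7 years: (1 + 5.11%)^7 ≈ 1.4174516461.
Purchasing power today: C$595,177 divided by that factor.

C$419,892.28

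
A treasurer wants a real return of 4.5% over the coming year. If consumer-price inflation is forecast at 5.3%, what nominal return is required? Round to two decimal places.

10.04%

By the Fisher equation, 1 + r_nom = (1 + 4.5%)(1 + 5.3%) = 1.045 × 1.053 = 1.100385.
So r_nom = 10.0385%.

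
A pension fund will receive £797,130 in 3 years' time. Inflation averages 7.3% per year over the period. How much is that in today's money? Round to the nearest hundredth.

£645,252.93

Price-level factor over 3 years: (1 + 7.3%)^3 = 1.235376017.
Purchasing power today: £797,130 divided by that factor.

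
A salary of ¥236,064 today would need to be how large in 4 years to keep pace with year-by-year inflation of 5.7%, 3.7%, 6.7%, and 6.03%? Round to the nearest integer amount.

¥292,736

Cumulative price-level factor: 1.057 × 1.037 × 1.067 × 1.0603 ≈ 1.2400720657.
The nominal amount required is ¥236,064 scaled up by that factor.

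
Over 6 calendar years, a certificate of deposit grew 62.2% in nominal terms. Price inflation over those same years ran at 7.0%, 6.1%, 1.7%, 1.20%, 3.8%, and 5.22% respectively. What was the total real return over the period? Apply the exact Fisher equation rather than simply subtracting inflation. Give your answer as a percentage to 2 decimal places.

Cumulative inflation factor: 1.070 × 1.061 × 1.017 × 1.0120 × 1.038 × 1.0522 ≈ 1.27613.
Nominal growth factor: 1.62200. Real growth factor = 1.62200 / 1.27613 ≈ 1.27103.
Total real return ≈ 27.1026%.

27.10%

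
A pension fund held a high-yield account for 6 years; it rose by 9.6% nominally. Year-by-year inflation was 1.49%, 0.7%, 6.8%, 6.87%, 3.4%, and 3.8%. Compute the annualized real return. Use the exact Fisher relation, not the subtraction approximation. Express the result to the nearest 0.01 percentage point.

-2.19%

Cumulative inflation factor: 1.0149 × 1.007 × 1.068 × 1.0687 × 1.034 × 1.038 ≈ 1.25198.
Nominal growth factor: 1.09600. Real growth factor = 1.09600 / 1.25198 ≈ 0.87541.
Annualized: 0.87541^(1/6) − 1 ≈ -0.02193.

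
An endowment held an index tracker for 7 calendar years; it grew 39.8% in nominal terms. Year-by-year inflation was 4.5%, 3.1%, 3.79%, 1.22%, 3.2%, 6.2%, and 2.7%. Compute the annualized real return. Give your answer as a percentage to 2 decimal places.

Cumulative inflation factor: 1.045 × 1.031 × 1.0379 × 1.0122 × 1.032 × 1.062 × 1.027 ≈ 1.27401.
Nominal growth factor: 1.39800. Real growth factor = 1.39800 / 1.27401 ≈ 1.09733.
Annualized: 1.09733^(1/7) − 1 ≈ 0.01336.

1.34%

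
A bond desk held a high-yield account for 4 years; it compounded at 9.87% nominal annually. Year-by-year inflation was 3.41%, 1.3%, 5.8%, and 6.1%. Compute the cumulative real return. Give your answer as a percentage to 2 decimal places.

23.92%

Cumulative inflation factor: 1.0341 × 1.013 × 1.058 × 1.061 ≈ 1.17591.
Nominal growth factor: 1.45719. Real growth factor = 1.45719 / 1.17591 ≈ 1.23921.
Total real return ≈ 23.9206%.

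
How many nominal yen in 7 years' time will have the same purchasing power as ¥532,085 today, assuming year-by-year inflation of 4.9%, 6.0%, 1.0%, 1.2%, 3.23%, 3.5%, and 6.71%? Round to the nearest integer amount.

¥689,470

Cumulative price-level factor: 1.049 × 1.060 × 1.010 × 1.012 × 1.0323 × 1.035 × 1.0671 ≈ 1.2957900380.
The nominal amount required is ¥532,085 scaled up by that factor.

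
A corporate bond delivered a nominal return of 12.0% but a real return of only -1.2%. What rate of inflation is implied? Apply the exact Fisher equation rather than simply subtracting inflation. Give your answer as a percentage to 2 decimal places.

13.36%

From (1+r_nom) = (1+r_real)(1+π), we get 1+π = (1 + 12.0%)/(1 − 1.2%) = 1.120/0.988 ≈ 1.13360.
So π ≈ 13.3603%.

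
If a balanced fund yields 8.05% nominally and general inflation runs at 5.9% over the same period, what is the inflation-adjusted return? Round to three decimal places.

2.030%

Real return via the Fisher equation: (1 + 8.05%)/(1 + 5.9%) − 1 = 1.0805/1.059 − 1 ≈ 0.02030.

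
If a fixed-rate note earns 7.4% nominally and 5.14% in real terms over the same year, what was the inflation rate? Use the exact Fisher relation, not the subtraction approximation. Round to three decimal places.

From (1+r_nom) = (1+r_real)(1+π), we get 1+π = (1 + 7.4%)/(1 + 5.14%) = 1.074/1.0514 ≈ 1.02150.
So π ≈ 2.1495%.

2.150%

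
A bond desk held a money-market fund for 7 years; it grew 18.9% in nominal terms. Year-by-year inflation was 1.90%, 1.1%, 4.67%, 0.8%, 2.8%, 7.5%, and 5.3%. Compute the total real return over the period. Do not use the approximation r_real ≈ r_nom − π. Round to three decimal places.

Cumulative inflation factor: 1.0190 × 1.011 × 1.0467 × 1.008 × 1.028 × 1.075 × 1.053 ≈ 1.26485.
Nominal growth factor: 1.18900. Real growth factor = 1.18900 / 1.26485 ≈ 0.94003.
Total real return ≈ -5.9965%.

-5.997%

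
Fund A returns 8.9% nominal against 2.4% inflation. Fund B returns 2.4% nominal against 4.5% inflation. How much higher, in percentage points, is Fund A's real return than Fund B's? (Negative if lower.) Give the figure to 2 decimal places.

Fund A real return: 1.089/1.024 − 1 = 6.348%.
Fund B real return: 1.024/1.045 − 1 = -2.010%.
Difference: 6.348 − (-2.010) = 8.358 pp.

8.36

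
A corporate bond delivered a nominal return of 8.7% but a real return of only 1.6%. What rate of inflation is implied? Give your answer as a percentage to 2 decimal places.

6.99%

From (1+r_nom) = (1+r_real)(1+π), we get 1+π = (1 + 8.7%)/(1 + 1.6%) = 1.087/1.016 ≈ 1.06988.
So π ≈ 6.9882%.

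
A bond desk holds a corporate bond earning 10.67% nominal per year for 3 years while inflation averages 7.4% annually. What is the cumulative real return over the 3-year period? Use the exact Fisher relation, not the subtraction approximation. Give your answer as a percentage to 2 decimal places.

The annual real rate is (1+10.67%)/(1+7.4%) − 1 = 3.0447%.
Compounded over 3 years: (1 + 0.030447)^3 − 1 ≈ 0.09415.

9.42%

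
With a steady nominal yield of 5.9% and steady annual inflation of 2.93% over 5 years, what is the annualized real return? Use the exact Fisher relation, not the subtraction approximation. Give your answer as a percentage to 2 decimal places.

With constant rates the annual real return is the same each year: (1+5.9%)/(1+2.93%) − 1 = 0.02885.

2.89%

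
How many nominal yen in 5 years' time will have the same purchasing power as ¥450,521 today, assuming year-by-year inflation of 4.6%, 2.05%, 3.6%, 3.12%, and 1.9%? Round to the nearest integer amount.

Cumulative price-level factor: 1.046 × 1.0205 × 1.036 × 1.0312 × 1.019 ≈ 1.1620412299.
The nominal amount required is ¥450,521 scaled up by that factor.

¥523,524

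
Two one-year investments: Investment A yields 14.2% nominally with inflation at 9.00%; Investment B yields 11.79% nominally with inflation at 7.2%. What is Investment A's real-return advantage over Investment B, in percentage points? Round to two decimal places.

0.49

Investment A real return: 1.142/1.0900 − 1 = 4.771%.
Investment B real return: 1.1179/1.072 − 1 = 4.282%.
Difference: 4.771 − 4.282 = 0.489 pp.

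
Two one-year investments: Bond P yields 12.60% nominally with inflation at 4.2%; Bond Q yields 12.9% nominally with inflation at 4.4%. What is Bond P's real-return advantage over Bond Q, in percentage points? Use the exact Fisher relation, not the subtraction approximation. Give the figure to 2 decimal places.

-0.08

Bond P real return: 1.1260/1.042 − 1 = 8.061%.
Bond Q real return: 1.129/1.044 − 1 = 8.142%.
Difference: 8.061 − 8.142 = -0.081 pp.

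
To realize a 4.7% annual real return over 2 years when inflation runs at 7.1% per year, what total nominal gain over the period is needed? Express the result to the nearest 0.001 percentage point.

25.740%

Required annual nominal rate: (1+4.7%)(1+7.1%) − 1 = 12.1337%.
Cumulative over 2 years: (1 + 0.121337)^2 − 1 ≈ 0.25740.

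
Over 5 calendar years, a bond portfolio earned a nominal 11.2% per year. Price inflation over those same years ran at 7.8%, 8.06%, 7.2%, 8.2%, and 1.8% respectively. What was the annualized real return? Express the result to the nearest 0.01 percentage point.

Cumulative inflation factor: 1.078 × 1.0806 × 1.072 × 1.082 × 1.018 ≈ 1.37548.
Nominal growth factor: 1.70029. Real growth factor = 1.70029 / 1.37548 ≈ 1.23615.
Annualized: 1.23615^(1/5) − 1 ≈ 0.04331.

4.33%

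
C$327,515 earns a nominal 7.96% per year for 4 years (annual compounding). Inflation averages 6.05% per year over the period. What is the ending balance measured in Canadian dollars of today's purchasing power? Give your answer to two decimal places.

C$351,754.78

Nominal value at maturity: C$327,515 × (1 + 7.96%)^4 ≈ C$444,920.79.
Price-level factor over 4 years: (1 + 6.05%)^4 ≈ 1.2648606779.
The maturity value deflated by that factor is the answer in today's purchasing power.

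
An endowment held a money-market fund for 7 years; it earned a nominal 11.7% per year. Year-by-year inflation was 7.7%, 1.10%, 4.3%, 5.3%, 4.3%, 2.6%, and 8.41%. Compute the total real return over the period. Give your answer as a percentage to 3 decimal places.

Cumulative inflation factor: 1.077 × 1.0110 × 1.043 × 1.053 × 1.043 × 1.026 × 1.0841 ≈ 1.38733.
Nominal growth factor: 2.16956. Real growth factor = 2.16956 / 1.38733 ≈ 1.56384.
Total real return ≈ 56.3838%.

56.384%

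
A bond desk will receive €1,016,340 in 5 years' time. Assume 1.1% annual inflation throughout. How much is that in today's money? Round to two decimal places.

Price-level factor over 5 years: (1 + 1.1%)^5 ≈ 1.0562233834.
Purchasing power today: €1,016,340 divided by that factor.

€962,239.63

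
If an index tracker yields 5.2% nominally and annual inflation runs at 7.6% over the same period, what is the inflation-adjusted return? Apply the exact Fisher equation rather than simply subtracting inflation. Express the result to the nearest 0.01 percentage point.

Real return via the Fisher equation: (1 + 5.2%)/(1 + 7.6%) − 1 = 1.052/1.076 − 1 ≈ -0.02230.

-2.23%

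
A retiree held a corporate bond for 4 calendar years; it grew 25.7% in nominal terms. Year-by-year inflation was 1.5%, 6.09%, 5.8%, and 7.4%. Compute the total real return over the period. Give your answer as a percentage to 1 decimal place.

Cumulative inflation factor: 1.015 × 1.0609 × 1.058 × 1.074 ≈ 1.22357.
Nominal growth factor: 1.25700. Real growth factor = 1.25700 / 1.22357 ≈ 1.02732.
Total real return ≈ 2.7318%.

2.7%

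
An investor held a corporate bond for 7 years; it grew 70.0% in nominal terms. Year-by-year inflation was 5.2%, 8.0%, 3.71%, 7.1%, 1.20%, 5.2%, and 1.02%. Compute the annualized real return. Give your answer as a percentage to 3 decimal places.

Cumulative inflation factor: 1.052 × 1.080 × 1.0371 × 1.071 × 1.0120 × 1.052 × 1.0102 ≈ 1.35723.
Nominal growth factor: 1.70000. Real growth factor = 1.70000 / 1.35723 ≈ 1.25255.
Annualized: 1.25255^(1/7) − 1 ≈ 0.03269.

3.269%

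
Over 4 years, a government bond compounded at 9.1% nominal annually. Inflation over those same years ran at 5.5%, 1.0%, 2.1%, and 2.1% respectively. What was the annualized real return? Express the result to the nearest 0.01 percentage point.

6.27%

Cumulative inflation factor: 1.055 × 1.010 × 1.021 × 1.021 ≈ 1.11077.
Nominal growth factor: 1.41677. Real growth factor = 1.41677 / 1.11077 ≈ 1.27548.
Annualized: 1.27548^(1/4) − 1 ≈ 0.06272.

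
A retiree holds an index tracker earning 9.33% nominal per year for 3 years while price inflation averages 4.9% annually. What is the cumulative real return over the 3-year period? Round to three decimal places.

The annual real rate is (1+9.33%)/(1+4.9%) − 1 = 4.2231%.
Compounded over 3 years: (1 + 0.042231)^3 − 1 ≈ 0.13212.

13.212%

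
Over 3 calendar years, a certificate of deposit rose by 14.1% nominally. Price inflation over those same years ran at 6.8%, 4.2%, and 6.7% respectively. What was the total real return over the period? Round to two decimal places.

Cumulative inflation factor: 1.068 × 1.042 × 1.067 ≈ 1.18742.
Nominal growth factor: 1.14100. Real growth factor = 1.14100 / 1.18742 ≈ 0.96091.
Total real return ≈ -3.9091%.

-3.91%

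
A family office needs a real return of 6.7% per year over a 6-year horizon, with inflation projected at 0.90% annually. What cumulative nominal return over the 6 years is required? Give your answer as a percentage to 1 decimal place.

55.7%

Required annual nominal rate: (1+6.7%)(1+0.90%) − 1 = 7.6603%.
Cumulative over 6 years: (1 + 0.076603)^6 − 1 ≈ 0.55716.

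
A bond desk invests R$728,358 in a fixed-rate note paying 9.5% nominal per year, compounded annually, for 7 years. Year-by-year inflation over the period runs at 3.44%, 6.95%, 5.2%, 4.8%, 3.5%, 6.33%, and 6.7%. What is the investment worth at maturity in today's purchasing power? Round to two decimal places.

R$959,923.94

Nominal value at maturity: R$728,358 × (1 + 9.5%)^7 ≈ R$1,374,813.31.
Price-level factor over 7 years: 1.0344 × 1.0695 × 1.052 × 1.048 × 1.035 × 1.0633 × 1.067 ≈ 1.4322106747.
The maturity value deflated by that factor is the answer in today's purchasing power.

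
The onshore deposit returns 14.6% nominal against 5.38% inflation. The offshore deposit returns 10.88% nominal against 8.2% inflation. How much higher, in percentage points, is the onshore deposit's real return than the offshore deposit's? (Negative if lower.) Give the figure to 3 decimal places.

6.272

The onshore deposit real return: 1.146/1.0538 − 1 = 8.7493%.
The offshore deposit real return: 1.1088/1.082 − 1 = 2.4769%.
Difference: 8.7493 − 2.4769 = 6.2724 pp.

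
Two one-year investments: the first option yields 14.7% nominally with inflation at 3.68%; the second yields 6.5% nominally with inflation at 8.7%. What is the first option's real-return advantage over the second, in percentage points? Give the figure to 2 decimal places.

12.65

The first option real return: 1.147/1.0368 − 1 = 10.629%.
The second real return: 1.065/1.087 − 1 = -2.024%.
Difference: 10.629 − (-2.024) = 12.653 pp.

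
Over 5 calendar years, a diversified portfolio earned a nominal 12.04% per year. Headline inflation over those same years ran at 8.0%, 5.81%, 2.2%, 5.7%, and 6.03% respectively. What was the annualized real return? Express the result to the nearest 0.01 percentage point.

Cumulative inflation factor: 1.080 × 1.0581 × 1.022 × 1.057 × 1.0603 ≈ 1.30890.
Nominal growth factor: 1.76549. Real growth factor = 1.76549 / 1.30890 ≈ 1.34884.
Annualized: 1.34884^(1/5) − 1 ≈ 0.06168.

6.17%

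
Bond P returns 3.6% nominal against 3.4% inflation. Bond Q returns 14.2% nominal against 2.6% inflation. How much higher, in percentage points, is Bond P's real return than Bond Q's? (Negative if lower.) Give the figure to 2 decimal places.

Bond P real return: 1.036/1.034 − 1 = 0.193%.
Bond Q real return: 1.142/1.026 − 1 = 11.306%.
Difference: 0.193 − 11.306 = -11.113 pp.

-11.11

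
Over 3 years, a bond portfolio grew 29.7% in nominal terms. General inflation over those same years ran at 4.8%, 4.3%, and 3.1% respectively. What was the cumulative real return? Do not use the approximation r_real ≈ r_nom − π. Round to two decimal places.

Cumulative inflation factor: 1.048 × 1.043 × 1.031 ≈ 1.12695.
Nominal growth factor: 1.29700. Real growth factor = 1.29700 / 1.12695 ≈ 1.15090.
Total real return ≈ 15.0895%.

15.09%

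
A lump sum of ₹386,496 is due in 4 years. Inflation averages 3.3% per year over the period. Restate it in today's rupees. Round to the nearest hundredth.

₹339,424.91

Price-level factor over 4 years: (1 + 3.3%)^4 ≈ 1.1386789339.
Purchasing power today: ₹386,496 divided by that factor.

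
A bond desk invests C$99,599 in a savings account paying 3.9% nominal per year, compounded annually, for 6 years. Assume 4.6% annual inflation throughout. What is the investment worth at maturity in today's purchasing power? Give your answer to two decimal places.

Nominal value at maturity: C$99,599 × (1 + 3.9%)^6 ≈ C$125,299.19.
Price-level factor over 6 years: (1 + 4.6%)^6 ≈ 1.3097551271.
The maturity value deflated by that factor is the answer in today's purchasing power.

C$95,666.12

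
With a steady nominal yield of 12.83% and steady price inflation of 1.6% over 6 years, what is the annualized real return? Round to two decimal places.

With constant rates the annual real return is the same each year: (1+12.83%)/(1+1.6%) − 1 = 0.11053.

11.05%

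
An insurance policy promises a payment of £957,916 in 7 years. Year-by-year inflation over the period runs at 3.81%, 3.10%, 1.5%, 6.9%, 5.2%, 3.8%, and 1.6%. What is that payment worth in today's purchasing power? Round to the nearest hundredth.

£743,496.66

Price-level factor over 7 years: 1.0381 × 1.0310 × 1.015 × 1.069 × 1.052 × 1.038 × 1.016 ≈ 1.2883931438.
Purchasing power today: £957,916 divided by that factor.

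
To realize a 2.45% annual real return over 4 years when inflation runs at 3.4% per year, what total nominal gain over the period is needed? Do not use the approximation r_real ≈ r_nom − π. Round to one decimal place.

25.9%

Required annual nominal rate: (1+2.45%)(1+3.4%) − 1 = 5.9333%.
Cumulative over 4 years: (1 + 0.059333)^4 − 1 ≈ 0.25930.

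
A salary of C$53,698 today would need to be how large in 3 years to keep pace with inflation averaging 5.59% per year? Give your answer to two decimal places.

C$63,215.92

Cumulative price-level factor: (1+5.59%)^3 ≈ 1.1772491069.
Multiplying C$53,698 by the price-level factor gives the future nominal sum.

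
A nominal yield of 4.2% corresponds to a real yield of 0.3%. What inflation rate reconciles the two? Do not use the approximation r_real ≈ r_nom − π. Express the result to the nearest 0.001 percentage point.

3.888%

From (1+r_nom) = (1+r_real)(1+π), we get 1+π = (1 + 4.2%)/(1 + 0.3%) = 1.042/1.003 ≈ 1.03888.
So π ≈ 3.8883%.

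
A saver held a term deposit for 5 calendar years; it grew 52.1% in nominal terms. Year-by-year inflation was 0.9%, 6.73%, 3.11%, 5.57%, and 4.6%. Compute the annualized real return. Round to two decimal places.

4.40%

Cumulative inflation factor: 1.009 × 1.0673 × 1.0311 × 1.0557 × 1.046 ≈ 1.22617.
Nominal growth factor: 1.52100. Real growth factor = 1.52100 / 1.22617 ≈ 1.24045.
Annualized: 1.24045^(1/5) − 1 ≈ 0.04404.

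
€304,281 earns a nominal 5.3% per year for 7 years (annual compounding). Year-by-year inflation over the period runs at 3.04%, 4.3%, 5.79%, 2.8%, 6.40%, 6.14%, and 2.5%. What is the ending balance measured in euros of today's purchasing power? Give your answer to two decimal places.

€322,850.13

Nominal value at maturity: €304,281 × (1 + 5.3%)^7 ≈ €436,790.75.
Price-level factor over 7 years: 1.0304 × 1.043 × 1.0579 × 1.028 × 1.0640 × 1.0614 × 1.025 ≈ 1.3529210901.
The maturity value deflated by that factor is the answer in today's purchasing power.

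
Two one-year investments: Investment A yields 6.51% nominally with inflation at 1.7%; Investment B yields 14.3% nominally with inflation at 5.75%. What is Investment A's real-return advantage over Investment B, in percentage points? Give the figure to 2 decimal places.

-3.36

Investment A real return: 1.0651/1.017 − 1 = 4.730%.
Investment B real return: 1.143/1.0575 − 1 = 8.085%.
Difference: 4.730 − 8.085 = -3.355 pp.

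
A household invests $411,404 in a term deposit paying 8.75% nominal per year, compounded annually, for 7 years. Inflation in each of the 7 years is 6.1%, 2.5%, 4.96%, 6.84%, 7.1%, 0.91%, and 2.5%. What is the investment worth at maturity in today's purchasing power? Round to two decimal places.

$547,808.64

Nominal value at maturity: $411,404 × (1 + 8.75%)^7 ≈ $740,070.97.
Price-level factor over 7 years: 1.061 × 1.025 × 1.0496 × 1.0684 × 1.071 × 1.0091 × 1.025 ≈ 1.3509662298.
Dividing the nominal maturity value by the price-level factor gives the value in today's money.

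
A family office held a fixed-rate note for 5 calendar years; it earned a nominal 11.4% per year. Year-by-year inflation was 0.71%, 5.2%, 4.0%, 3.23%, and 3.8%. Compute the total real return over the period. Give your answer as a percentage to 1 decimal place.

Cumulative inflation factor: 1.0071 × 1.052 × 1.040 × 1.0323 × 1.038 ≈ 1.18066.
Nominal growth factor: 1.71564. Real growth factor = 1.71564 / 1.18066 ≈ 1.45312.
Total real return ≈ 45.3118%.

45.3%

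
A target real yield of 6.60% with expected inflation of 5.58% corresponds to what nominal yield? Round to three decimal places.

12.548%

By the Fisher equation, 1 + r_nom = (1 + 6.60%)(1 + 5.58%) = 1.0660 × 1.0558 = 1.1254828.
So r_nom = 12.54828%.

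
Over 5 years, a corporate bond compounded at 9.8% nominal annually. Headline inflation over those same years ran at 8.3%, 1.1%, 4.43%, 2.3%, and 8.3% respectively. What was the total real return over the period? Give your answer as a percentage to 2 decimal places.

25.98%

Cumulative inflation factor: 1.083 × 1.011 × 1.0443 × 1.023 × 1.083 ≈ 1.26680.
Nominal growth factor: 1.59592. Real growth factor = 1.59592 / 1.26680 ≈ 1.25980.
Total real return ≈ 25.9803%.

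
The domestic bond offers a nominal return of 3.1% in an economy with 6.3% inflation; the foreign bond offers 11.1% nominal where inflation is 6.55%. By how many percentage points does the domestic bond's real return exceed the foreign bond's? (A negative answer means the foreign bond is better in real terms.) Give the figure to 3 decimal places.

The domestic bond real return: 1.031/1.063 − 1 = -3.0103%.
The foreign bond real return: 1.111/1.0655 − 1 = 4.2703%.
Difference: -3.0103 − 4.2703 = -7.2806 pp.

-7.281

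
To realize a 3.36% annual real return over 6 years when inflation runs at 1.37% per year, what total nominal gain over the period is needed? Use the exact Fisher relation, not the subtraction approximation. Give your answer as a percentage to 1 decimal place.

Required annual nominal rate: (1+3.36%)(1+1.37%) − 1 = 4.776032%.
Cumulative over 6 years: (1 + 0.04776032)^6 − 1 ≈ 0.32304.

32.3%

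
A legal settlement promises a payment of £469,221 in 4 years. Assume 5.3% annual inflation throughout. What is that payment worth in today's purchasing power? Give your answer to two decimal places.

Price-level factor over 4 years: (1 + 5.3%)^4 ≈ 1.2294573985.
Purchasing power today: £469,221 divided by that factor.

£381,648.85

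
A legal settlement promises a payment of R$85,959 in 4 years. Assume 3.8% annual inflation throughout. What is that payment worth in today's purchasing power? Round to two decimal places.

R$74,046.06

Price-level factor over 4 years: (1 + 3.8%)^4 ≈ 1.1608855731.
Purchasing power today: R$85,959 divided by that factor.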